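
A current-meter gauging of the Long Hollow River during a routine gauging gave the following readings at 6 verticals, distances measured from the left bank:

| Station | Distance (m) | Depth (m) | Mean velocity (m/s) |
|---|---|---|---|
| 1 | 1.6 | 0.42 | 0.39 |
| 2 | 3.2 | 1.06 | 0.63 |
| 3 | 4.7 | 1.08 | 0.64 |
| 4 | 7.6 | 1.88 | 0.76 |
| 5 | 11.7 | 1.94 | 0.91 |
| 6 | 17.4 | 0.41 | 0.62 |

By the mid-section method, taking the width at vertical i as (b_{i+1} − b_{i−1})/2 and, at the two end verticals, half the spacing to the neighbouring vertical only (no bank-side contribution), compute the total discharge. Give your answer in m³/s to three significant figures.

17.1 m³/s

w_1 = (3.2 − 1.6)/2 = 0.8 m; q_1 = 0.39 × 0.42 × 0.8 = 0.1310 m³/s
w_2 = (4.7 − 1.6)/2 = 1.55 m; q_2 = 0.63 × 1.06 × 1.55 = 1.035 m³/s
w_3 = (7.6 − 3.2)/2 = 2.2 m; q_3 = 0.64 × 1.08 × 2.2 = 1.521 m³/s
w_4 = (11.7 − 4.7)/2 = 3.5 m; q_4 = 0.76 × 1.88 × 3.5 = 5.001 m³/s
w_5 = (17.4 − 7.6)/2 = 4.9 m; q_5 = 0.91 × 1.94 × 4.9 = 8.650 m³/s
w_6 = (17.4 − 11.7)/2 = 2.85 m; q_6 = 0.62 × 0.41 × 2.85 = 0.7245 m³/s
Q = Σ qᵢ = 17.06 m³/s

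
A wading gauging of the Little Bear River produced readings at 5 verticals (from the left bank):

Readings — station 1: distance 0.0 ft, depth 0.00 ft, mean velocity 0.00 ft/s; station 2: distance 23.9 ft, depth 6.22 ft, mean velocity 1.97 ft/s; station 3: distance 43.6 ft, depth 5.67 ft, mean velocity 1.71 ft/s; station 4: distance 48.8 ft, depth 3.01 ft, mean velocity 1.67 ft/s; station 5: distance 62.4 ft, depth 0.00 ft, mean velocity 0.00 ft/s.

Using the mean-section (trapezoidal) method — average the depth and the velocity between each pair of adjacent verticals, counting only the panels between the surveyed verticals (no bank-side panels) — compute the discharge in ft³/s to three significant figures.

Panel 1-2: Δb = 23.9 ft, d̄ = (0.00+6.22)/2 = 3.11, v̄ = (0.00+1.97)/2 = 0.985 → q = 23.9×3.11×0.985 = 73.21 ft³/s
Panel 2-3: Δb = 19.7 ft, d̄ = (6.22+5.67)/2 = 5.945, v̄ = (1.97+1.71)/2 = 1.84 → q = 19.7×5.945×1.84 = 215.5 ft³/s
Panel 3-4: Δb = 5.2 ft, d̄ = (5.67+3.01)/2 = 4.34, v̄ = (1.71+1.67)/2 = 1.69 → q = 5.2×4.34×1.69 = 38.14 ft³/s
Panel 4-5: Δb = 13.6 ft, d̄ = (3.01+0.00)/2 = 1.505, v̄ = (1.67+0.00)/2 = 0.835 → q = 13.6×1.505×0.835 = 17.09 ft³/s
Q = Σ q = 343.9 ft³/s

344 ft³/s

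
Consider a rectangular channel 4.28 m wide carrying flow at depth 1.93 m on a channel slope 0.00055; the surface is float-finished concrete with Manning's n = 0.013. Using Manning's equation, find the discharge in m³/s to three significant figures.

A = b·y = 4.28 × 1.93 = 8.260 m²
P = b + 2y = 4.28 + 2×1.93 = 8.140 m
R = A/P = 8.260/8.140 = 1.015 m
Q = (1/n)·A·R^(2/3)·S^(1/2) = (1/0.013) × 8.260 × 1.015^(2/3) × 0.00055^(1/2) = 15.05 m³/s

15.0 m³/s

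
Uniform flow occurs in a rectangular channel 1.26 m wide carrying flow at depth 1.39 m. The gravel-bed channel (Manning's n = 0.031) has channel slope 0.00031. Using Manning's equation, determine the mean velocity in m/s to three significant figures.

A = b·y = 1.26 × 1.39 = 1.751 m²
P = b + 2y = 1.26 + 2×1.39 = 4.040 m
R = A/P = 1.751/4.040 = 0.4335 m
Q = (1/n)·A·R^(2/3)·S^(1/2) = (1/0.031) × 1.751 × 0.4335^(2/3) × 0.00031^(1/2) = 0.5698 m³/s
V = Q/A = 0.5698/1.751 = 0.3253 m/s

0.325 m/s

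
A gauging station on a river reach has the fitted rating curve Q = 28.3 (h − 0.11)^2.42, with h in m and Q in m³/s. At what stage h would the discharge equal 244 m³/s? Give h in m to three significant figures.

h − h₀ = (Q/C)^(1/b) = (244/28.3)^(1/2.42) = 2.436 m
h = 0.11 + 2.436 = 2.546 m

2.55 m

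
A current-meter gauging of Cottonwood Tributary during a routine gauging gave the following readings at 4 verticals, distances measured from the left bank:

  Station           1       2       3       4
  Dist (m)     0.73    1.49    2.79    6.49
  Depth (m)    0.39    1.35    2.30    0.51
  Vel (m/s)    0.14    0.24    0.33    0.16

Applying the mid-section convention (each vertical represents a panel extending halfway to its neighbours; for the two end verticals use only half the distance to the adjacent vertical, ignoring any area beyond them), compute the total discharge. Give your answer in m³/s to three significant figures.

2.40 m³/s

w_1 = (1.49 − 0.73)/2 = 0.38 m; q_1 = 0.14 × 0.39 × 0.38 = 0.02075 m³/s
w_2 = (2.79 − 0.73)/2 = 1.03 m; q_2 = 0.24 × 1.35 × 1.03 = 0.3337 m³/s
w_3 = (6.49 − 1.49)/2 = 2.5 m; q_3 = 0.33 × 2.30 × 2.5 = 1.898 m³/s
w_4 = (6.49 − 2.79)/2 = 1.85 m; q_4 = 0.16 × 0.51 × 1.85 = 0.1510 m³/s
Q = Σ qᵢ = 2.403 m³/s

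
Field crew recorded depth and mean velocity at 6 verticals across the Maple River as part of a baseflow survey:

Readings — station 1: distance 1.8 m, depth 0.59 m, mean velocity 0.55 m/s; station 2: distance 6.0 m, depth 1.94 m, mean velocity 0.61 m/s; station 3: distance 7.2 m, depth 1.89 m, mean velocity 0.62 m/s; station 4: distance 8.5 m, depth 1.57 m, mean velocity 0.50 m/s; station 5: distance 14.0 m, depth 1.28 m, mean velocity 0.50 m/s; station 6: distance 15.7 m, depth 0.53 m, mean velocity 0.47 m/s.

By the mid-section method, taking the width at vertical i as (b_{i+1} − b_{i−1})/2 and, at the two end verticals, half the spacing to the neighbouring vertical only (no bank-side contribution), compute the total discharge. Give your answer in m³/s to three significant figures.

10.5 m³/s

w_1 = (6.0 − 1.8)/2 = 2.1 m; q_1 = 0.55 × 0.59 × 2.1 = 0.6815 m³/s
w_2 = (7.2 − 1.8)/2 = 2.7 m; q_2 = 0.61 × 1.94 × 2.7 = 3.195 m³/s
w_3 = (8.5 − 6.0)/2 = 1.25 m; q_3 = 0.62 × 1.89 × 1.25 = 1.465 m³/s
w_4 = (14.0 − 7.2)/2 = 3.4 m; q_4 = 0.50 × 1.57 × 3.4 = 2.669 m³/s
w_5 = (15.7 − 8.5)/2 = 3.6 m; q_5 = 0.50 × 1.28 × 3.6 = 2.304 m³/s
w_6 = (15.7 − 14.0)/2 = 0.85 m; q_6 = 0.47 × 0.53 × 0.85 = 0.2117 m³/s
Q = Σ qᵢ = 10.53 m³/s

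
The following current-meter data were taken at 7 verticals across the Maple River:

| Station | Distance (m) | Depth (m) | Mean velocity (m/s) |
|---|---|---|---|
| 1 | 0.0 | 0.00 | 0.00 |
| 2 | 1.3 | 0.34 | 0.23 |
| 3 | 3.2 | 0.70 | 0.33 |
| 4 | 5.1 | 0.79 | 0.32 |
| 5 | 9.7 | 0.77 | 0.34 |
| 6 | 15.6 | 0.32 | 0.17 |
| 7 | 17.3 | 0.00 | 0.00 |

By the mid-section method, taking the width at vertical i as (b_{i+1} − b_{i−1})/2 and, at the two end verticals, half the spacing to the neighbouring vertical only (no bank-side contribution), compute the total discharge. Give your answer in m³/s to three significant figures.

w_2 = (3.2 − 0.0)/2 = 1.6 m; q_2 = 0.23 × 0.34 × 1.6 = 0.1251 m³/s
w_3 = (5.1 − 1.3)/2 = 1.9 m; q_3 = 0.33 × 0.70 × 1.9 = 0.4389 m³/s
w_4 = (9.7 − 3.2)/2 = 3.25 m; q_4 = 0.32 × 0.79 × 3.25 = 0.8216 m³/s
w_5 = (15.6 − 5.1)/2 = 5.25 m; q_5 = 0.34 × 0.77 × 5.25 = 1.374 m³/s
w_6 = (17.3 − 9.7)/2 = 3.8 m; q_6 = 0.17 × 0.32 × 3.8 = 0.2067 m³/s
Stations 1, 7 contribute zero (depth or velocity is 0).
Q = Σ qᵢ = 2.967 m³/s

2.97 m³/s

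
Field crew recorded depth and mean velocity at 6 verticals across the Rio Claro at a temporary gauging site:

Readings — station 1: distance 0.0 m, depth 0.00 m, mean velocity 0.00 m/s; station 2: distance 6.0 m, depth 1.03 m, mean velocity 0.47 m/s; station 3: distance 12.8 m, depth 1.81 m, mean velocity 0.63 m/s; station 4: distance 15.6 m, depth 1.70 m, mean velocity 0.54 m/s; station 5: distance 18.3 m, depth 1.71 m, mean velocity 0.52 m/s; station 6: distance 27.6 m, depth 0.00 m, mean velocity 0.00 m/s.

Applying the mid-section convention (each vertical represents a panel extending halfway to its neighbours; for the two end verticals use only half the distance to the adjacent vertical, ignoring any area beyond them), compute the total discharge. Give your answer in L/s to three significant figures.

16400 L/s

w_2 = (12.8 − 0.0)/2 = 6.4 m; q_2 = 0.47 × 1.03 × 6.4 = 3.098 m³/s
w_3 = (15.6 − 6.0)/2 = 4.8 m; q_3 = 0.63 × 1.81 × 4.8 = 5.473 m³/s
w_4 = (18.3 − 12.8)/2 = 2.75 m; q_4 = 0.54 × 1.70 × 2.75 = 2.525 m³/s
w_5 = (27.6 − 15.6)/2 = 6 m; q_5 = 0.52 × 1.71 × 6 = 5.335 m³/s
Stations 1, 6 contribute zero (depth or velocity is 0).
Q = Σ qᵢ = 16.43 m³/s
= 16.43 × 1000 = 16430 L/s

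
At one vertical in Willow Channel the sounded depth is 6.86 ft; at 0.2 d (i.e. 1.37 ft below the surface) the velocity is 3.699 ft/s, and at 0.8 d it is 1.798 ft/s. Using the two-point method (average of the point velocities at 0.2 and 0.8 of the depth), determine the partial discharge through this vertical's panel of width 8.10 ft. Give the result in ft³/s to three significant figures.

v̄ = (3.699 + 1.798) / 2 = 2.749 ft/s
q = v̄ × d × w = 2.749 × 6.86 × 8.10 = 152.7 ft³/s

153 ft³/s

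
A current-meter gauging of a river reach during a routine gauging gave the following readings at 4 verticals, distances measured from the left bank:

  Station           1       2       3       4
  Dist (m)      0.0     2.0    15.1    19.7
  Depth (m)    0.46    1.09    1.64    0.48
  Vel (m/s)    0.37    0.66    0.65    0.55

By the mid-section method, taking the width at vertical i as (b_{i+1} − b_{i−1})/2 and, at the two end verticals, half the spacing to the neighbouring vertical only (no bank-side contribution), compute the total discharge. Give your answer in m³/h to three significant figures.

56300 m³/h

w_1 = (2.0 − 0.0)/2 = 1 m; q_1 = 0.37 × 0.46 × 1 = 0.1702 m³/s
w_2 = (15.1 − 0.0)/2 = 7.55 m; q_2 = 0.66 × 1.09 × 7.55 = 5.431 m³/s
w_3 = (19.7 − 2.0)/2 = 8.85 m; q_3 = 0.65 × 1.64 × 8.85 = 9.434 m³/s
w_4 = (19.7 − 15.1)/2 = 2.3 m; q_4 = 0.55 × 0.48 × 2.3 = 0.6072 m³/s
Q = Σ qᵢ = 15.64 m³/s
= 15.64 × 3600 = 56310 m³/h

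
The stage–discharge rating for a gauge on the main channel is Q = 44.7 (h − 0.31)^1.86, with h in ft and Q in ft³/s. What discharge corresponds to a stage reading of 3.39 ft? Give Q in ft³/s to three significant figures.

362 ft³/s

Q = 44.7 × (3.39 − 0.31)^1.86 = 44.7 × 3.08^1.86 = 362.3 ft³/s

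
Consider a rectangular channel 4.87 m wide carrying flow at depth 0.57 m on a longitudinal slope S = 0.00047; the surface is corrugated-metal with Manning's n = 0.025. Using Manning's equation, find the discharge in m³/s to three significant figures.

1.44 m³/s

A = b·y = 4.87 × 0.57 = 2.776 m²
P = b + 2y = 4.87 + 2×0.57 = 6.010 m
R = A/P = 2.776/6.010 = 0.4619 m
Q = (1/n)·A·R^(2/3)·S^(1/2) = (1/0.025) × 2.776 × 0.4619^(2/3) × 0.00047^(1/2) = 1.438 m³/s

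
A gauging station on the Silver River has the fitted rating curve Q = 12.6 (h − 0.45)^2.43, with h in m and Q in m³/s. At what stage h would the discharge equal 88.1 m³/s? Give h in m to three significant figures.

h − h₀ = (Q/C)^(1/b) = (88.1/12.6)^(1/2.43) = 2.226 m
h = 0.45 + 2.226 = 2.676 m

2.68 m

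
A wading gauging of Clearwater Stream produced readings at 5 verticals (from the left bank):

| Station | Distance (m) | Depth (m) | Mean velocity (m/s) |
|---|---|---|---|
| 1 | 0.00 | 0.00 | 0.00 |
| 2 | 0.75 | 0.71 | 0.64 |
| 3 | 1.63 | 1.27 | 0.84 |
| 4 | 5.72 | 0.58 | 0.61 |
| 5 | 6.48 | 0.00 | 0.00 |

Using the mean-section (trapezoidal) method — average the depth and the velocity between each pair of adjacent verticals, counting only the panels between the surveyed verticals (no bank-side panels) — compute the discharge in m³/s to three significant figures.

Panel 1-2: Δb = 0.75 m, d̄ = (0.00+0.71)/2 = 0.355, v̄ = (0.00+0.64)/2 = 0.32 → q = 0.75×0.355×0.32 = 0.08520 m³/s
Panel 2-3: Δb = 0.88 m, d̄ = (0.71+1.27)/2 = 0.99, v̄ = (0.64+0.84)/2 = 0.74 → q = 0.88×0.99×0.74 = 0.6447 m³/s
Panel 3-4: Δb = 4.09 m, d̄ = (1.27+0.58)/2 = 0.925, v̄ = (0.84+0.61)/2 = 0.725 → q = 4.09×0.925×0.725 = 2.743 m³/s
Panel 4-5: Δb = 0.76 m, d̄ = (0.58+0.00)/2 = 0.29, v̄ = (0.61+0.00)/2 = 0.305 → q = 0.76×0.29×0.305 = 0.06722 m³/s
Q = Σ q = 3.540 m³/s

3.54 m³/s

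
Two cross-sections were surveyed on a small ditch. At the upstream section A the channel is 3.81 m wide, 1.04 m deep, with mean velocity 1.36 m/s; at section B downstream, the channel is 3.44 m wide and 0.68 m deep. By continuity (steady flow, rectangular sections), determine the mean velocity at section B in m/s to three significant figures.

2.30 m/s

Q = A₁V₁ = (3.81×1.04) × 1.36 = 5.389 m³/s
A₂ = 3.44 × 0.68 = 2.339 m²
V₂ = Q/A₂ = 5.389/2.339 = 2.304 m/s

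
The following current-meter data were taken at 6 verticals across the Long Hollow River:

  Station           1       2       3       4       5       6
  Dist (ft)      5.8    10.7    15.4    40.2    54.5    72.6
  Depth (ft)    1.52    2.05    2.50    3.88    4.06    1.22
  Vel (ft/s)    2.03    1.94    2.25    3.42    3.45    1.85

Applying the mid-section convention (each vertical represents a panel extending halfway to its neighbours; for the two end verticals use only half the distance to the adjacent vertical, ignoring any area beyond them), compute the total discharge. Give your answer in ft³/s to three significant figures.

w_1 = (10.7 − 5.8)/2 = 2.45 ft; q_1 = 2.03 × 1.52 × 2.45 = 7.560 ft³/s
w_2 = (15.4 − 5.8)/2 = 4.8 ft; q_2 = 1.94 × 2.05 × 4.8 = 19.09 ft³/s
w_3 = (40.2 − 10.7)/2 = 14.75 ft; q_3 = 2.25 × 2.50 × 14.75 = 82.97 ft³/s
w_4 = (54.5 − 15.4)/2 = 19.55 ft; q_4 = 3.42 × 3.88 × 19.55 = 259.4 ft³/s
w_5 = (72.6 − 40.2)/2 = 16.2 ft; q_5 = 3.45 × 4.06 × 16.2 = 226.9 ft³/s
w_6 = (72.6 − 54.5)/2 = 9.05 ft; q_6 = 1.85 × 1.22 × 9.05 = 20.43 ft³/s
Q = Σ qᵢ = 616.4 ft³/s

616 ft³/s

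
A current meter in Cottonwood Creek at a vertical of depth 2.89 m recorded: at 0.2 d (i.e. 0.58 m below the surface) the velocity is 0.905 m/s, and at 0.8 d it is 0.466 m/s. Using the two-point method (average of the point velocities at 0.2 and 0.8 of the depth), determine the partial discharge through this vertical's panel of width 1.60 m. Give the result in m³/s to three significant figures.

3.17 m³/s

v̄ = (0.905 + 0.466) / 2 = 0.6855 m/s
q = v̄ × d × w = 0.6855 × 2.89 × 1.60 = 3.170 m³/s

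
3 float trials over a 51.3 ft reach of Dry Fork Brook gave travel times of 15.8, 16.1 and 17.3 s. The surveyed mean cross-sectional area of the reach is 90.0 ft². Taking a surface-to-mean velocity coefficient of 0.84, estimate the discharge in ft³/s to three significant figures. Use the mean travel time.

236 ft³/s

t̄ = (15.8 + 16.1 + 17.3) / 3 = 16.4 s
v_surface = L / t̄ = 51.3 / 16.4 = 3.128 ft/s
v_mean = 0.84 × 3.128 = 2.628 ft/s
Q = A × v_mean = 90.0 × 2.628 = 236.5 ft³/s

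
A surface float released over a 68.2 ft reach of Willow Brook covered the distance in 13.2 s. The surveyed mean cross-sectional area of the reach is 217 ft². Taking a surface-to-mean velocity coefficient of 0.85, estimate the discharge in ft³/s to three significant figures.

v_surface = L / t̄ = 68.2 / 13.2 = 5.167 ft/s
v_mean = 0.85 × 5.167 = 4.392 ft/s
Q = A × v_mean = 217 × 4.392 = 953.0 ft³/s

953 ft³/s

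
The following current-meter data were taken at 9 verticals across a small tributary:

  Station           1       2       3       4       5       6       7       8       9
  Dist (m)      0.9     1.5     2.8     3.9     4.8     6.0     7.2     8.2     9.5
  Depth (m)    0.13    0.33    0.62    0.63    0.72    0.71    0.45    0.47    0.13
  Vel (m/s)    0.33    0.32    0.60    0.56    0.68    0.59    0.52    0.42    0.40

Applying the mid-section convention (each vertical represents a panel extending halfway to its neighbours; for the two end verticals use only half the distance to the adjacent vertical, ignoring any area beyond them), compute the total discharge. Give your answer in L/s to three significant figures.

w_1 = (1.5 − 0.9)/2 = 0.3 m; q_1 = 0.33 × 0.13 × 0.3 = 0.01287 m³/s
w_2 = (2.8 − 0.9)/2 = 0.95 m; q_2 = 0.32 × 0.33 × 0.95 = 0.1003 m³/s
w_3 = (3.9 − 1.5)/2 = 1.2 m; q_3 = 0.60 × 0.62 × 1.2 = 0.4464 m³/s
w_4 = (4.8 − 2.8)/2 = 1 m; q_4 = 0.56 × 0.63 × 1 = 0.3528 m³/s
w_5 = (6.0 − 3.9)/2 = 1.05 m; q_5 = 0.68 × 0.72 × 1.05 = 0.5141 m³/s
w_6 = (7.2 − 4.8)/2 = 1.2 m; q_6 = 0.59 × 0.71 × 1.2 = 0.5027 m³/s
w_7 = (8.2 − 6.0)/2 = 1.1 m; q_7 = 0.52 × 0.45 × 1.1 = 0.2574 m³/s
w_8 = (9.5 − 7.2)/2 = 1.15 m; q_8 = 0.42 × 0.47 × 1.15 = 0.2270 m³/s
w_9 = (9.5 − 8.2)/2 = 0.65 m; q_9 = 0.40 × 0.13 × 0.65 = 0.03380 m³/s
Q = Σ qᵢ = 2.447 m³/s
= 2.447 × 1000 = 2447 L/s

2450 L/s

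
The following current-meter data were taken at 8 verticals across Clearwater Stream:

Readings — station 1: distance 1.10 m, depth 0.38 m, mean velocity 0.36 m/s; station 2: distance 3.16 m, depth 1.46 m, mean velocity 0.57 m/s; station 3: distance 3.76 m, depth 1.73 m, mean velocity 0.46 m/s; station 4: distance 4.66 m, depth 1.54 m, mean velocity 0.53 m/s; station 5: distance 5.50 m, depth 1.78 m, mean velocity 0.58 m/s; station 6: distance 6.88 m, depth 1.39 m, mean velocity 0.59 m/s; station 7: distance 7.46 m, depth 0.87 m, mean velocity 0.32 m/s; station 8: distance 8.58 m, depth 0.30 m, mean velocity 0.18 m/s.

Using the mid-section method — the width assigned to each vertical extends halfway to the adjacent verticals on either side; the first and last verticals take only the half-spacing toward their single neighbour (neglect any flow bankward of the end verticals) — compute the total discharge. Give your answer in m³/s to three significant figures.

w_1 = (3.16 − 1.10)/2 = 1.03 m; q_1 = 0.36 × 0.38 × 1.03 = 0.1409 m³/s
w_2 = (3.76 − 1.10)/2 = 1.33 m; q_2 = 0.57 × 1.46 × 1.33 = 1.107 m³/s
w_3 = (4.66 − 3.16)/2 = 0.75 m; q_3 = 0.46 × 1.73 × 0.75 = 0.5969 m³/s
w_4 = (5.50 − 3.76)/2 = 0.87 m; q_4 = 0.53 × 1.54 × 0.87 = 0.7101 m³/s
w_5 = (6.88 − 4.66)/2 = 1.11 m; q_5 = 0.58 × 1.78 × 1.11 = 1.146 m³/s
w_6 = (7.46 − 5.50)/2 = 0.98 m; q_6 = 0.59 × 1.39 × 0.98 = 0.8037 m³/s
w_7 = (8.58 − 6.88)/2 = 0.85 m; q_7 = 0.32 × 0.87 × 0.85 = 0.2366 m³/s
w_8 = (8.58 − 7.46)/2 = 0.56 m; q_8 = 0.18 × 0.30 × 0.56 = 0.03024 m³/s
Q = Σ qᵢ = 4.771 m³/s

4.77 m³/s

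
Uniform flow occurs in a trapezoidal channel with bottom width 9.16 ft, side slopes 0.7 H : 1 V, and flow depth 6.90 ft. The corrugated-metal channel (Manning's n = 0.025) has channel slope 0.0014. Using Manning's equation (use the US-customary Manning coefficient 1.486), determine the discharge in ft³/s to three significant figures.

515 ft³/s

A = (b + z·y)·y = (9.16 + 0.7×6.90)×6.90 = 96.53 ft²
P = b + 2y√(1+z²) = 9.16 + 2×6.90×√(1+0.7²) = 26.01 ft
R = A/P = 96.53/26.01 = 3.712 ft
Q = (1.486/n)·A·R^(2/3)·S^(1/2) = (1.486/0.025) × 96.53 × 3.712^(2/3) × 0.0014^(1/2) = 514.7 ft³/s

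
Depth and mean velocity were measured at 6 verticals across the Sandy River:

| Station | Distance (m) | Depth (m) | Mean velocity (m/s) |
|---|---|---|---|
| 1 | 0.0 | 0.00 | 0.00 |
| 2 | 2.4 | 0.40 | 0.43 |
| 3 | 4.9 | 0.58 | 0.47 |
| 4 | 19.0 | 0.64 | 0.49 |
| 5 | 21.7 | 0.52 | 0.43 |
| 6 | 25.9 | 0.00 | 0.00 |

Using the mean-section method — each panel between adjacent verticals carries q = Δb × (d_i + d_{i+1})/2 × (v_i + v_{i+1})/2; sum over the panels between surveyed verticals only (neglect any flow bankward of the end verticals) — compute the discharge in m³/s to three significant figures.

5.74 m³/s

Panel 1-2: Δb = 2.4 m, d̄ = (0.00+0.40)/2 = 0.2, v̄ = (0.00+0.43)/2 = 0.215 → q = 2.4×0.2×0.215 = 0.1032 m³/s
Panel 2-3: Δb = 2.5 m, d̄ = (0.40+0.58)/2 = 0.49, v̄ = (0.43+0.47)/2 = 0.45 → q = 2.5×0.49×0.45 = 0.5513 m³/s
Panel 3-4: Δb = 14.1 m, d̄ = (0.58+0.64)/2 = 0.61, v̄ = (0.47+0.49)/2 = 0.48 → q = 14.1×0.61×0.48 = 4.128 m³/s
Panel 4-5: Δb = 2.7 m, d̄ = (0.64+0.52)/2 = 0.58, v̄ = (0.49+0.43)/2 = 0.46 → q = 2.7×0.58×0.46 = 0.7204 m³/s
Panel 5-6: Δb = 4.2 m, d̄ = (0.52+0.00)/2 = 0.26, v̄ = (0.43+0.00)/2 = 0.215 → q = 4.2×0.26×0.215 = 0.2348 m³/s
Q = Σ q = 5.738 m³/s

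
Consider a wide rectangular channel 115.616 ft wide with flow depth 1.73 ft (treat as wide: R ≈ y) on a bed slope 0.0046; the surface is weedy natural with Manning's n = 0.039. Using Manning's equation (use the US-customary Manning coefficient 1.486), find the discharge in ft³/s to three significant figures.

A = b·y = 115.616 × 1.73 = 200.0 ft²
Wide channel: R ≈ y = 1.73 ft
Q = (1.486/n)·A·R^(2/3)·S^(1/2) = (1.486/0.039) × 200.0 × 1.730^(2/3) × 0.0046^(1/2) = 744.9 ft³/s

745 ft³/s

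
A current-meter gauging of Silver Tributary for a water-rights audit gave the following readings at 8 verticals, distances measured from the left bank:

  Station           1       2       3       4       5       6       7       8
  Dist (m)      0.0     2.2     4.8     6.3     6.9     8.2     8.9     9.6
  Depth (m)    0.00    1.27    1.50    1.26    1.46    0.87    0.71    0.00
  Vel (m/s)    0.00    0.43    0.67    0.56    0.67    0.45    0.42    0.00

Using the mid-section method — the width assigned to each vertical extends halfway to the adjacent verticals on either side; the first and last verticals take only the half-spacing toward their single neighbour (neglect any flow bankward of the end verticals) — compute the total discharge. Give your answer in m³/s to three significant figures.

w_2 = (4.8 − 0.0)/2 = 2.4 m; q_2 = 0.43 × 1.27 × 2.4 = 1.311 m³/s
w_3 = (6.3 − 2.2)/2 = 2.05 m; q_3 = 0.67 × 1.50 × 2.05 = 2.060 m³/s
w_4 = (6.9 − 4.8)/2 = 1.05 m; q_4 = 0.56 × 1.26 × 1.05 = 0.7409 m³/s
w_5 = (8.2 − 6.3)/2 = 0.95 m; q_5 = 0.67 × 1.46 × 0.95 = 0.9293 m³/s
w_6 = (8.9 − 6.9)/2 = 1 m; q_6 = 0.45 × 0.87 × 1 = 0.3915 m³/s
w_7 = (9.6 − 8.2)/2 = 0.7 m; q_7 = 0.42 × 0.71 × 0.7 = 0.2087 m³/s
Stations 1, 8 contribute zero (depth or velocity is 0).
Q = Σ qᵢ = 5.641 m³/s

5.64 m³/s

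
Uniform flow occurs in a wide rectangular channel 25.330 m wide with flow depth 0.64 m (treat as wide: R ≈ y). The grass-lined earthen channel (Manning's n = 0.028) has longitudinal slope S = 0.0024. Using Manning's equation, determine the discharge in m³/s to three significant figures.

A = b·y = 25.330 × 0.64 = 16.21 m²
Wide channel: R ≈ y = 0.64 m
Q = (1/n)·A·R^(2/3)·S^(1/2) = (1/0.028) × 16.21 × 0.6400^(2/3) × 0.0024^(1/2) = 21.06 m³/s

21.1 m³/s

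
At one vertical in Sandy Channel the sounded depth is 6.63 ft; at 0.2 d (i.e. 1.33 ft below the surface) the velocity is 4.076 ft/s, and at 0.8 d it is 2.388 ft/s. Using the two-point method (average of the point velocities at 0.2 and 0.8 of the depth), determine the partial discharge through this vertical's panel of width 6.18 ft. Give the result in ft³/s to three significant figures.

v̄ = (4.076 + 2.388) / 2 = 3.232 ft/s
q = v̄ × d × w = 3.232 × 6.63 × 6.18 = 132.4 ft³/s

132 ft³/s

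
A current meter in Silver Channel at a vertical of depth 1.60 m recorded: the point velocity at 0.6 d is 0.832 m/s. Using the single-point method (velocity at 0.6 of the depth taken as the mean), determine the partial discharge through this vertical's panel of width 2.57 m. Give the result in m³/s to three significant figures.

v̄ = v₀.₆ = 0.832 m/s
q = v̄ × d × w = 0.8320 × 1.60 × 2.57 = 3.421 m³/s

3.42 m³/s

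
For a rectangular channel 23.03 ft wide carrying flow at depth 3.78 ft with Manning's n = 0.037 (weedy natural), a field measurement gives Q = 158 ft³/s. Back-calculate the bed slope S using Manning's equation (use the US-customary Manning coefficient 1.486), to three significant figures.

0.000506

A = b·y = 23.03 × 3.78 = 87.05 ft²
P = b + 2y = 23.03 + 2×3.78 = 30.59 ft
R = A/P = 87.05/30.59 = 2.846 ft
S = (Q·n / (1.486·A·R^(2/3)))² = (158×0.037 / (1.486×87.05×2.008))² = 0.0005064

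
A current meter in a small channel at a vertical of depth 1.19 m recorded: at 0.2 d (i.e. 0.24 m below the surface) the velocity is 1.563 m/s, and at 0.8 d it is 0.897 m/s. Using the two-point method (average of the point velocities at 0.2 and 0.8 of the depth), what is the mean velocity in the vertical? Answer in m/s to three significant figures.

v̄ = (1.563 + 0.897) / 2 = 1.230 m/s

1.23 m/s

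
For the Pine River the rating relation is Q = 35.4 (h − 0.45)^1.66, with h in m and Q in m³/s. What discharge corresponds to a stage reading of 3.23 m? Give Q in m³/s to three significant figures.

Q = 35.4 × (3.23 − 0.45)^1.66 = 35.4 × 2.78^1.66 = 193.2 m³/s

193 m³/s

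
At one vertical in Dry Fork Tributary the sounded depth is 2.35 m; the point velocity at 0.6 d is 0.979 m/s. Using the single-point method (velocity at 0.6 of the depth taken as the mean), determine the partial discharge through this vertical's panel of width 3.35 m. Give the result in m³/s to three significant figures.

7.71 m³/s

v̄ = v₀.₆ = 0.979 m/s
q = v̄ × d × w = 0.9790 × 2.35 × 3.35 = 7.707 m³/s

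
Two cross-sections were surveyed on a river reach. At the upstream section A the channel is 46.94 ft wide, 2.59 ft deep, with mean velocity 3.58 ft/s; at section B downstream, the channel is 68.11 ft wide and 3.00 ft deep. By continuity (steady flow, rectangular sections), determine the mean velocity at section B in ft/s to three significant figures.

Q = A₁V₁ = (46.94×2.59) × 3.58 = 435.2 ft³/s
A₂ = 68.11 × 3.00 = 204.3 ft²
V₂ = Q/A₂ = 435.2/204.3 = 2.130 ft/s

2.13 ft/s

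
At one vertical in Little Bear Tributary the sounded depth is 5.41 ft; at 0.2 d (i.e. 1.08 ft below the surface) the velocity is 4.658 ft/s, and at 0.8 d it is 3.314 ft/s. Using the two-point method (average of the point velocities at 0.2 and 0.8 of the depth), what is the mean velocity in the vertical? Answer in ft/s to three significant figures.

3.99 ft/s

v̄ = (4.658 + 3.314) / 2 = 3.986 ft/s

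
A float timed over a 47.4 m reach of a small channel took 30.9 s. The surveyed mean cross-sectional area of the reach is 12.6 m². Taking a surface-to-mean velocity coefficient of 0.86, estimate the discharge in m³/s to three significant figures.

v_surface = L / t̄ = 47.4 / 30.9 = 1.534 m/s
v_mean = 0.86 × 1.534 = 1.319 m/s
Q = A × v_mean = 12.6 × 1.319 = 16.62 m³/s

16.6 m³/s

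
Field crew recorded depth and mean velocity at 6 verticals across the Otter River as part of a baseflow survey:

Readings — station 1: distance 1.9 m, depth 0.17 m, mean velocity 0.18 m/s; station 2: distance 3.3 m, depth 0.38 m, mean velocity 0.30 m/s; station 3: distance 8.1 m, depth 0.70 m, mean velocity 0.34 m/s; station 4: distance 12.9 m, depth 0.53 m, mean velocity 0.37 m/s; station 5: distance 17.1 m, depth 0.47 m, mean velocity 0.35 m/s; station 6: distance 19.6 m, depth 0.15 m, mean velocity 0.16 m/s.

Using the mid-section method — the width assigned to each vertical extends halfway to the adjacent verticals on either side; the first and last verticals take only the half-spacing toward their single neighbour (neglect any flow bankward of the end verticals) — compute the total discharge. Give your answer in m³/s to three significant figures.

2.98 m³/s

w_1 = (3.3 − 1.9)/2 = 0.7 m; q_1 = 0.18 × 0.17 × 0.7 = 0.02142 m³/s
w_2 = (8.1 − 1.9)/2 = 3.1 m; q_2 = 0.30 × 0.38 × 3.1 = 0.3534 m³/s
w_3 = (12.9 − 3.3)/2 = 4.8 m; q_3 = 0.34 × 0.70 × 4.8 = 1.142 m³/s
w_4 = (17.1 − 8.1)/2 = 4.5 m; q_4 = 0.37 × 0.53 × 4.5 = 0.8825 m³/s
w_5 = (19.6 − 12.9)/2 = 3.35 m; q_5 = 0.35 × 0.47 × 3.35 = 0.5511 m³/s
w_6 = (19.6 − 17.1)/2 = 1.25 m; q_6 = 0.16 × 0.15 × 1.25 = 0.03000 m³/s
Q = Σ qᵢ = 2.981 m³/s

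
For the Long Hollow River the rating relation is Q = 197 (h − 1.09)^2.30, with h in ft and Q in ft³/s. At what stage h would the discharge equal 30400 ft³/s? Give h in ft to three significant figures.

h − h₀ = (Q/C)^(1/b) = (30400/197)^(1/2.30) = 8.943 ft
h = 1.09 + 8.943 = 10.03 ft

10.0 ft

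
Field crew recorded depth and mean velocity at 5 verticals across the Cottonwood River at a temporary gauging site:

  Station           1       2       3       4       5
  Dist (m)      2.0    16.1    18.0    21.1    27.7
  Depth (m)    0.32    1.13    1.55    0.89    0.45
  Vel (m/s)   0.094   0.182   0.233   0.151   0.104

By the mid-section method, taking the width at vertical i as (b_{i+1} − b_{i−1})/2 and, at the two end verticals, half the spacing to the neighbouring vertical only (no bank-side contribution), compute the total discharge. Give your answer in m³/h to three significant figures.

w_1 = (16.1 − 2.0)/2 = 7.05 m; q_1 = 0.094 × 0.32 × 7.05 = 0.2121 m³/s
w_2 = (18.0 − 2.0)/2 = 8 m; q_2 = 0.182 × 1.13 × 8 = 1.645 m³/s
w_3 = (21.1 − 16.1)/2 = 2.5 m; q_3 = 0.233 × 1.55 × 2.5 = 0.9029 m³/s
w_4 = (27.7 − 18.0)/2 = 4.85 m; q_4 = 0.151 × 0.89 × 4.85 = 0.6518 m³/s
w_5 = (27.7 − 21.1)/2 = 3.3 m; q_5 = 0.104 × 0.45 × 3.3 = 0.1544 m³/s
Q = Σ qᵢ = 3.566 m³/s
= 3.566 × 3600 = 12840 m³/h

12800 m³/h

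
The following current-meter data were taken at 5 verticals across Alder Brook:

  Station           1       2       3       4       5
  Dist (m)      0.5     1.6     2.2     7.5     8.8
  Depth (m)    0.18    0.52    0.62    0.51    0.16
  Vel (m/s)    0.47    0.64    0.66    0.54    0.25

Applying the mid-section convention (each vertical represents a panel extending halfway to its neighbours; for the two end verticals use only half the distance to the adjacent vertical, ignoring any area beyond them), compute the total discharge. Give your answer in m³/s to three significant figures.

w_1 = (1.6 − 0.5)/2 = 0.55 m; q_1 = 0.47 × 0.18 × 0.55 = 0.04653 m³/s
w_2 = (2.2 − 0.5)/2 = 0.85 m; q_2 = 0.64 × 0.52 × 0.85 = 0.2829 m³/s
w_3 = (7.5 − 1.6)/2 = 2.95 m; q_3 = 0.66 × 0.62 × 2.95 = 1.207 m³/s
w_4 = (8.8 − 2.2)/2 = 3.3 m; q_4 = 0.54 × 0.51 × 3.3 = 0.9088 m³/s
w_5 = (8.8 − 7.5)/2 = 0.65 m; q_5 = 0.25 × 0.16 × 0.65 = 0.02600 m³/s
Q = Σ qᵢ = 2.471 m³/s

2.47 m³/s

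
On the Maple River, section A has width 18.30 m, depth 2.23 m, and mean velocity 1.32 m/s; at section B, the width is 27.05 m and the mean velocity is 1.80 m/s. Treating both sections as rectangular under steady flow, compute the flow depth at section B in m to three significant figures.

Q = A₁V₁ = (18.30×2.23) × 1.32 = 53.87 m³/s
d₂ = Q/(b₂ V₂) = 53.87/(27.05×1.80) = 1.106 m

1.11 m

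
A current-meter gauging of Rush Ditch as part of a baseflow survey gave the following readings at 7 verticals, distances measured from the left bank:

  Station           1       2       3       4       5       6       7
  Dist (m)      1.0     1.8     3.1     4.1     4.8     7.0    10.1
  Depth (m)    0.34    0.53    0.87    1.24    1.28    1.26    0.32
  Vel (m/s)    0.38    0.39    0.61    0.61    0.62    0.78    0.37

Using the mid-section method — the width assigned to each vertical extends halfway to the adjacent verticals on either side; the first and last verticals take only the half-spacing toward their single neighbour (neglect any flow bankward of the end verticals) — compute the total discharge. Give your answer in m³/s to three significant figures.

5.46 m³/s

w_1 = (1.8 − 1.0)/2 = 0.4 m; q_1 = 0.38 × 0.34 × 0.4 = 0.05168 m³/s
w_2 = (3.1 − 1.0)/2 = 1.05 m; q_2 = 0.39 × 0.53 × 1.05 = 0.2170 m³/s
w_3 = (4.1 − 1.8)/2 = 1.15 m; q_3 = 0.61 × 0.87 × 1.15 = 0.6103 m³/s
w_4 = (4.8 − 3.1)/2 = 0.85 m; q_4 = 0.61 × 1.24 × 0.85 = 0.6429 m³/s
w_5 = (7.0 − 4.1)/2 = 1.45 m; q_5 = 0.62 × 1.28 × 1.45 = 1.151 m³/s
w_6 = (10.1 − 4.8)/2 = 2.65 m; q_6 = 0.78 × 1.26 × 2.65 = 2.604 m³/s
w_7 = (10.1 − 7.0)/2 = 1.55 m; q_7 = 0.37 × 0.32 × 1.55 = 0.1835 m³/s
Q = Σ qᵢ = 5.461 m³/s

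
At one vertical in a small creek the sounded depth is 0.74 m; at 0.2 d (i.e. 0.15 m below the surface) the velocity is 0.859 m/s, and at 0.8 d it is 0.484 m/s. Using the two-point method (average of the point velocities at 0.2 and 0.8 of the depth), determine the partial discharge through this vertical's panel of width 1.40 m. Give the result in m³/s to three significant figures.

v̄ = (0.859 + 0.484) / 2 = 0.6715 m/s
q = v̄ × d × w = 0.6715 × 0.74 × 1.40 = 0.6957 m³/s

0.696 m³/s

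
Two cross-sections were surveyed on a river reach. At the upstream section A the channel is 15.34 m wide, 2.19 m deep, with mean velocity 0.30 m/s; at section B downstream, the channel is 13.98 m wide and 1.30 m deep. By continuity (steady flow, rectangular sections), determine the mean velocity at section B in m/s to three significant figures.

Q = A₁V₁ = (15.34×2.19) × 0.30 = 10.08 m³/s
A₂ = 13.98 × 1.30 = 18.17 m²
V₂ = Q/A₂ = 10.08/18.17 = 0.5545 m/s

0.555 m/s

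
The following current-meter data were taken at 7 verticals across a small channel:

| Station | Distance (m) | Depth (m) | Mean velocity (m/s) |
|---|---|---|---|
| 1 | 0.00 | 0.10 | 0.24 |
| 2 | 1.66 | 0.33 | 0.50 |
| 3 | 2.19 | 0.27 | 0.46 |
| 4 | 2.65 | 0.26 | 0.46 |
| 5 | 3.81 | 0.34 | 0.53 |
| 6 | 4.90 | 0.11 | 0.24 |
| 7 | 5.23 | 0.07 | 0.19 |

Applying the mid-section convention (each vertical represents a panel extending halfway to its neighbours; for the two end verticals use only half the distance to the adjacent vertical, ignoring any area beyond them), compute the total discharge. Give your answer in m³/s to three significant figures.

0.583 m³/s

w_1 = (1.66 − 0.00)/2 = 0.83 m; q_1 = 0.24 × 0.10 × 0.83 = 0.01992 m³/s
w_2 = (2.19 − 0.00)/2 = 1.095 m; q_2 = 0.50 × 0.33 × 1.095 = 0.1807 m³/s
w_3 = (2.65 − 1.66)/2 = 0.495 m; q_3 = 0.46 × 0.27 × 0.495 = 0.06148 m³/s
w_4 = (3.81 − 2.19)/2 = 0.81 m; q_4 = 0.46 × 0.26 × 0.81 = 0.09688 m³/s
w_5 = (4.90 − 2.65)/2 = 1.125 m; q_5 = 0.53 × 0.34 × 1.125 = 0.2027 m³/s
w_6 = (5.23 − 3.81)/2 = 0.71 m; q_6 = 0.24 × 0.11 × 0.71 = 0.01874 m³/s
w_7 = (5.23 − 4.90)/2 = 0.165 m; q_7 = 0.19 × 0.07 × 0.165 = 0.002195 m³/s
Q = Σ qᵢ = 0.5826 m³/s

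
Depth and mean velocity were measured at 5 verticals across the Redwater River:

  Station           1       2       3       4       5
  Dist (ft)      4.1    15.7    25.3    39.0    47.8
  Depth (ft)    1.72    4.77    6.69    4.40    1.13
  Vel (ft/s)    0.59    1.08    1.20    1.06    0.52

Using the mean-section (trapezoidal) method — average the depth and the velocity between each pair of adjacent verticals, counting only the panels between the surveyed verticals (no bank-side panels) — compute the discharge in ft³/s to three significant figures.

Panel 1-2: Δb = 11.6 ft, d̄ = (1.72+4.77)/2 = 3.245, v̄ = (0.59+1.08)/2 = 0.835 → q = 11.6×3.245×0.835 = 31.43 ft³/s
Panel 2-3: Δb = 9.6 ft, d̄ = (4.77+6.69)/2 = 5.73, v̄ = (1.08+1.20)/2 = 1.14 → q = 9.6×5.73×1.14 = 62.71 ft³/s
Panel 3-4: Δb = 13.7 ft, d̄ = (6.69+4.40)/2 = 5.545, v̄ = (1.20+1.06)/2 = 1.13 → q = 13.7×5.545×1.13 = 85.84 ft³/s
Panel 4-5: Δb = 8.8 ft, d̄ = (4.40+1.13)/2 = 2.765, v̄ = (1.06+0.52)/2 = 0.79 → q = 8.8×2.765×0.79 = 19.22 ft³/s
Q = Σ q = 199.2 ft³/s

199 ft³/s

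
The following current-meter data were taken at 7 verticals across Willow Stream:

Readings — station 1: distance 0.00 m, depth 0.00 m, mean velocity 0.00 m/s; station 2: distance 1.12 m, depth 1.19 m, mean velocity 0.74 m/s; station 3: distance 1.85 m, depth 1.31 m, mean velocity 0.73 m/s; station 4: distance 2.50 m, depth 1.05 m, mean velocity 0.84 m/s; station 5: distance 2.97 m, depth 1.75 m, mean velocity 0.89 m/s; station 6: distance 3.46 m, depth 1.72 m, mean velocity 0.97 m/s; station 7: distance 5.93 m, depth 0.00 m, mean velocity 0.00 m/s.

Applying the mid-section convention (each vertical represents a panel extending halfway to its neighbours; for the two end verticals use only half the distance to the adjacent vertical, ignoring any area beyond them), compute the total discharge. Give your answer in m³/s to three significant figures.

5.19 m³/s

w_2 = (1.85 − 0.00)/2 = 0.925 m; q_2 = 0.74 × 1.19 × 0.925 = 0.8146 m³/s
w_3 = (2.50 − 1.12)/2 = 0.69 m; q_3 = 0.73 × 1.31 × 0.69 = 0.6598 m³/s
w_4 = (2.97 − 1.85)/2 = 0.56 m; q_4 = 0.84 × 1.05 × 0.56 = 0.4939 m³/s
w_5 = (3.46 − 2.50)/2 = 0.48 m; q_5 = 0.89 × 1.75 × 0.48 = 0.7476 m³/s
w_6 = (5.93 − 2.97)/2 = 1.48 m; q_6 = 0.97 × 1.72 × 1.48 = 2.469 m³/s
Stations 1, 7 contribute zero (depth or velocity is 0).
Q = Σ qᵢ = 5.185 m³/s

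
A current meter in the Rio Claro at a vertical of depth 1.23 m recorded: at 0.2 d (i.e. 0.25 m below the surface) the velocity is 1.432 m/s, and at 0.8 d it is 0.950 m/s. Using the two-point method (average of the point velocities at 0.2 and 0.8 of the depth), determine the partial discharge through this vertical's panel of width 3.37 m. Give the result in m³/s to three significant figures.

4.94 m³/s

v̄ = (1.432 + 0.950) / 2 = 1.191 m/s
q = v̄ × d × w = 1.191 × 1.23 × 3.37 = 4.937 m³/s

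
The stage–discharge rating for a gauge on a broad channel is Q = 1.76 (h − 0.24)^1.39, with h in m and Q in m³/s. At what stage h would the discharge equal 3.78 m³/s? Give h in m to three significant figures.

1.97 m

h − h₀ = (Q/C)^(1/b) = (3.78/1.76)^(1/1.39) = 1.733 m
h = 0.24 + 1.733 = 1.973 m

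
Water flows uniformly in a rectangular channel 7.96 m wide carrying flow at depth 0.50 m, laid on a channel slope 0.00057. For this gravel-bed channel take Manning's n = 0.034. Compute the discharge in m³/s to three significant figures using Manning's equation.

1.63 m³/s

A = b·y = 7.96 × 0.50 = 3.980 m²
P = b + 2y = 7.96 + 2×0.50 = 8.960 m
R = A/P = 3.980/8.960 = 0.4442 m
Q = (1/n)·A·R^(2/3)·S^(1/2) = (1/0.034) × 3.980 × 0.4442^(2/3) × 0.00057^(1/2) = 1.627 m³/s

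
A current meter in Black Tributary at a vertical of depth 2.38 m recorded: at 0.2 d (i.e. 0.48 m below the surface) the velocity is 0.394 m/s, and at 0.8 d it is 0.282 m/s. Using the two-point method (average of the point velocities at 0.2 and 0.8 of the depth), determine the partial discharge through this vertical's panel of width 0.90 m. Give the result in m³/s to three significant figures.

0.724 m³/s

v̄ = (0.394 + 0.282) / 2 = 0.3380 m/s
q = v̄ × d × w = 0.3380 × 2.38 × 0.90 = 0.7240 m³/s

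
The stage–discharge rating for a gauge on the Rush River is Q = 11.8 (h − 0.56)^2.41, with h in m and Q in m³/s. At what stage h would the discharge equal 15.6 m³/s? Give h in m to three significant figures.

h − h₀ = (Q/C)^(1/b) = (15.6/11.8)^(1/2.41) = 1.123 m
h = 0.56 + 1.123 = 1.683 m

1.68 m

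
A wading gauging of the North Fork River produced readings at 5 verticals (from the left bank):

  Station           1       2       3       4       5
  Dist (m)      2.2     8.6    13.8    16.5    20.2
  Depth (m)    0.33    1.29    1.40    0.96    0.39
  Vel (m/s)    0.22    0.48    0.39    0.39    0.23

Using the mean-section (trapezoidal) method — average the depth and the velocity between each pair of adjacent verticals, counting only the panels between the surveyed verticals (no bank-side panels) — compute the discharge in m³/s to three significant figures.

6.87 m³/s

Panel 1-2: Δb = 6.4 m, d̄ = (0.33+1.29)/2 = 0.81, v̄ = (0.22+0.48)/2 = 0.35 → q = 6.4×0.81×0.35 = 1.814 m³/s
Panel 2-3: Δb = 5.2 m, d̄ = (1.29+1.40)/2 = 1.345, v̄ = (0.48+0.39)/2 = 0.435 → q = 5.2×1.345×0.435 = 3.042 m³/s
Panel 3-4: Δb = 2.7 m, d̄ = (1.40+0.96)/2 = 1.18, v̄ = (0.39+0.39)/2 = 0.39 → q = 2.7×1.18×0.39 = 1.243 m³/s
Panel 4-5: Δb = 3.7 m, d̄ = (0.96+0.39)/2 = 0.675, v̄ = (0.39+0.23)/2 = 0.31 → q = 3.7×0.675×0.31 = 0.7742 m³/s
Q = Σ q = 6.874 m³/s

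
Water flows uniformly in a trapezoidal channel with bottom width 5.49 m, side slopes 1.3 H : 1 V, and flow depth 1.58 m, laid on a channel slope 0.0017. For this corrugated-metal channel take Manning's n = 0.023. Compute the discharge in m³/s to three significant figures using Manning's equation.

23.0 m³/s

A = (b + z·y)·y = (5.49 + 1.3×1.58)×1.58 = 11.92 m²
P = b + 2y√(1+z²) = 5.49 + 2×1.58×√(1+1.3²) = 10.67 m
R = A/P = 11.92/10.67 = 1.117 m
Q = (1/n)·A·R^(2/3)·S^(1/2) = (1/0.023) × 11.92 × 1.117^(2/3) × 0.0017^(1/2) = 23.00 m³/s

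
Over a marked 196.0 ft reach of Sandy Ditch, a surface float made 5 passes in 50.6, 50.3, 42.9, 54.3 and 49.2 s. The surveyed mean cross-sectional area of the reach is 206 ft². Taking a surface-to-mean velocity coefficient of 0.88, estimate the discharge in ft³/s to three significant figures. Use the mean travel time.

t̄ = (50.6 + 50.3 + 42.9 + 54.3 + 49.2) / 5 = 49.46 s
v_surface = L / t̄ = 196.0 / 49.46 = 3.963 ft/s
v_mean = 0.88 × 3.963 = 3.487 ft/s
Q = A × v_mean = 206 × 3.487 = 718.4 ft³/s

718 ft³/s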